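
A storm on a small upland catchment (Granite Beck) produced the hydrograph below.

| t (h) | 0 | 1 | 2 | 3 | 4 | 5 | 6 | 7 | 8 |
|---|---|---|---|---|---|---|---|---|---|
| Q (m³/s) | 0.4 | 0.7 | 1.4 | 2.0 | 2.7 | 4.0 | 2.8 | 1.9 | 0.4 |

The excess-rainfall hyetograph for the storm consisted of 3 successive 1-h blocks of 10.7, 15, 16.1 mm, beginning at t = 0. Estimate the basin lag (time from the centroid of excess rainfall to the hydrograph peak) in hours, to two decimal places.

Centroid of excess rainfall: t_c = Σ P_i·t̄_i / ΣP_i = 1.6292 h (block centres at 0.5, 1.5, 2.5 h).
Hydrograph peak occurs at t = 5 h, so basin lag t_L = 5 − 1.6292 = 3.37 h.

t_L ≈ 3.37 h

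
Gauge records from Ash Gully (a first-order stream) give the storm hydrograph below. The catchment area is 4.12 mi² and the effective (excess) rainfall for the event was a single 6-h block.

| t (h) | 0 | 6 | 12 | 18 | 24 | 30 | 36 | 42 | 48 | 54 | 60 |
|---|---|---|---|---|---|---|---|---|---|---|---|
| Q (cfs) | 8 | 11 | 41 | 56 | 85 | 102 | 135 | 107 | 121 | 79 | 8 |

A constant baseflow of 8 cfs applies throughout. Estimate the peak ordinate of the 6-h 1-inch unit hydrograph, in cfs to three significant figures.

Direct runoff: 0.0, 3.0, 33.0, 48.0, 77.0, 94.0, 127.0, 99.0, 113.0, 71.0, 0.0 cfs; ΣQ_DR = 665.0 cfs, peak = 127.0 cfs.
Runoff depth d = ΣQ_DR·Δt / A = 665.0 × 21600 / (4.12 mi²) = 1.501 in.
The 1-inch UH is the DRH scaled by (1 in)/d, so U_p = 127.0 × 1/1.501 = 84.6 cfs.

U_p ≈ 84.6 cfs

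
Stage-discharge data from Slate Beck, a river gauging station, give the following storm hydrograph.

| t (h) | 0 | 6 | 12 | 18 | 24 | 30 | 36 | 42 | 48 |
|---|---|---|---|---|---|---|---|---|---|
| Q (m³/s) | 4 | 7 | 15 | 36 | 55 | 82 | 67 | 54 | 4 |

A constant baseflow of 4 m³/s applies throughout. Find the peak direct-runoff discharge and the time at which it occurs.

Subtracting baseflow gives direct-runoff ordinates: 0.0, 3.0, 11.0, 32.0, 51.0, 78.0, 63.0, 50.0, 0.0 m³/s.
The maximum is 78.0 m³/s, occurring at the reading for t = 30 h.

Q_p = 78.0 m³/s at t = 30 h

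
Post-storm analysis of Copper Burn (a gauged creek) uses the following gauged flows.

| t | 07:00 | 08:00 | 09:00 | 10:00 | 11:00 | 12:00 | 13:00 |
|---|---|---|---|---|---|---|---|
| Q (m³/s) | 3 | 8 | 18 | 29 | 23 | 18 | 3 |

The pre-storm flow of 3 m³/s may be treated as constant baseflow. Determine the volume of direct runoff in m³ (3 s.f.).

V ≈ 2.92 × 10^5 m³

Direct-runoff ordinates (Q − Q_b): 0.0, 5.0, 15.0, 26.0, 20.0, 15.0, 0.0 m³/s.
ΣQ_DR = 81.00 m³/s.
With Δt = 1 h = 3600 s, V = ΣQ_DR · Δt = 81.00 × 3600 = 2.92 × 10^5 m³.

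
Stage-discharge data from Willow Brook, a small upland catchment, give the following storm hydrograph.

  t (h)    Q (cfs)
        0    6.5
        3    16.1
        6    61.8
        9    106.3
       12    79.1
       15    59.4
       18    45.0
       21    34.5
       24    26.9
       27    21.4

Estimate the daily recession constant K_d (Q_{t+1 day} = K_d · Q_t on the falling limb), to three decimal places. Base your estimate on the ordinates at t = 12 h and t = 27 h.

Between t = 12 h and t = 27 h the flow falls from 79.1 to 21.4 cfs over 5×3 h = 15 h.
Per-interval ratio K = (21.4/79.1)^(1/5) = 0.7699; K_d = K^(24/3) = 0.123.

K_d ≈ 0.123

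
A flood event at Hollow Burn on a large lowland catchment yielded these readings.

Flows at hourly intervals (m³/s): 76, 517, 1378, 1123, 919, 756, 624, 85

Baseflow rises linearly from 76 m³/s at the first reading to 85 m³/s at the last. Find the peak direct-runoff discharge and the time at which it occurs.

Q_p = 1299.43 m³/s at t = 2 h

Subtracting baseflow gives direct-runoff ordinates: 0.00, 439.71, 1299.43, 1043.14, 837.86, 673.57, 540.29, 0.00 m³/s.
The maximum is 1299.43 m³/s, occurring at the reading for t = 2 h.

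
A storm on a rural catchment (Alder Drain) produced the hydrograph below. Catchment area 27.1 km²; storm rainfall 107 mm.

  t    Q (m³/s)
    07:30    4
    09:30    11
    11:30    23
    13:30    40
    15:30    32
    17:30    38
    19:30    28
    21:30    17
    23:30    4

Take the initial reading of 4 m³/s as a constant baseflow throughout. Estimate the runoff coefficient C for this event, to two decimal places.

ΣQ_DR = 161.0 m³/s; V = ΣQ_DR·Δt = 1.159 × 10^6 m³.
Runoff depth d = V / A = 42.77 mm.
C = d / P = 42.77 / 107 = 0.40.

C ≈ 0.40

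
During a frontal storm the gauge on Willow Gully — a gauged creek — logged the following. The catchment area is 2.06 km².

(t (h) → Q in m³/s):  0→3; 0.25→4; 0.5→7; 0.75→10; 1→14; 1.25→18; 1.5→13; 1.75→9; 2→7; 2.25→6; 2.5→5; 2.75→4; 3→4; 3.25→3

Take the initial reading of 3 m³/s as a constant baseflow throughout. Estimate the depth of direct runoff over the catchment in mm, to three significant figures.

d ≈ 28.4 mm

Direct runoff: 0.0, 1.0, 4.0, 7.0, 11.0, 15.0, 10.0, 6.0, 4.0, 3.0, 2.0, 1.0, 1.0, 0.0 m³/s; ΣQ_DR = 65.00 m³/s.
V = ΣQ_DR · Δt = 65.00 × 900 s = 58500 m³.
Over A = 2.06 km², depth = V / A = 28.4 mm.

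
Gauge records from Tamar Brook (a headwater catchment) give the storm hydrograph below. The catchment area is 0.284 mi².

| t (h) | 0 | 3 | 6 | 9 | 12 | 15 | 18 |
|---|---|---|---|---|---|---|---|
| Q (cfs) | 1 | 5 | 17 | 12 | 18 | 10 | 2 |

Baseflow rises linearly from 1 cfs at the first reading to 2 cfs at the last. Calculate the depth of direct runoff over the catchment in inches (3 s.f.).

d ≈ 0.892 in

Direct runoff: 0.00, 3.83, 15.67, 10.50, 16.33, 8.17, 0.00 cfs; ΣQ_DR = 54.50 cfs.
V = ΣQ_DR · Δt = 54.50 × 10800 s = 5.886 × 10^5 ft³.
Over A = 0.284 mi², depth = V / A = 0.892 in.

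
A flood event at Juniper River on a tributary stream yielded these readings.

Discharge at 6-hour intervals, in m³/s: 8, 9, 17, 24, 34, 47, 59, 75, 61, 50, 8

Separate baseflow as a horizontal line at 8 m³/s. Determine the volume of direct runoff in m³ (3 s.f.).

V ≈ 6.57 × 10^6 m³

Direct-runoff ordinates (Q − Q_b): 0.0, 1.0, 9.0, 16.0, 26.0, 39.0, 51.0, 67.0, 53.0, 42.0, 0.0 m³/s.
ΣQ_DR = 304.0 m³/s.
With Δt = 6 h = 21600 s, V = ΣQ_DR · Δt = 304.0 × 21600 = 6.57 × 10^6 m³.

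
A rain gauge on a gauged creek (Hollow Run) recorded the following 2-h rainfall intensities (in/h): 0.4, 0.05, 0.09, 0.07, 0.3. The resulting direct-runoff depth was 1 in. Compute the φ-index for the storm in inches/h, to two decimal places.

Only the 2 blocks with intensity above φ contribute runoff: 0.4, 0.3 in/h.
Σ(I−φ)·Δt = d  ⇒  (0.4+0.3 − 2φ)·2 = 1
φ = (0.7000 − 1/2) / 2 = 0.10 in/h.

φ ≈ 0.10 in/h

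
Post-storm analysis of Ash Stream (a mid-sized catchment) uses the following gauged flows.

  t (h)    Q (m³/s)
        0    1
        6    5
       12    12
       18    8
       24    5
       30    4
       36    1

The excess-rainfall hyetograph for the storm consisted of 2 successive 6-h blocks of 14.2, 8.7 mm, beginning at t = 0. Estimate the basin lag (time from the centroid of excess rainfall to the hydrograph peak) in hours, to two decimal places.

t_L ≈ 6.72 h

Centroid of excess rainfall: t_c = Σ P_i·t̄_i / ΣP_i = 5.2795 h (block centres at 3, 9 h).
Hydrograph peak occurs at t = 12 h, so basin lag t_L = 12 − 5.2795 = 6.72 h.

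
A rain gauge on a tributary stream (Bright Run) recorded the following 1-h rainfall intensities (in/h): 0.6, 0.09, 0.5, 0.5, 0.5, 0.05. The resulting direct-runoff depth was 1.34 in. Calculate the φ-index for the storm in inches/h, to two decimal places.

Only the 4 blocks with intensity above φ contribute runoff: 0.6, 0.5, 0.5, 0.5 in/h.
Σ(I−φ)·Δt = d  ⇒  (0.6+0.5+0.5+0.5 − 4φ)·1 = 1.34
φ = (2.100 − 1.34/1) / 4 = 0.19 in/h.

φ ≈ 0.19 in/h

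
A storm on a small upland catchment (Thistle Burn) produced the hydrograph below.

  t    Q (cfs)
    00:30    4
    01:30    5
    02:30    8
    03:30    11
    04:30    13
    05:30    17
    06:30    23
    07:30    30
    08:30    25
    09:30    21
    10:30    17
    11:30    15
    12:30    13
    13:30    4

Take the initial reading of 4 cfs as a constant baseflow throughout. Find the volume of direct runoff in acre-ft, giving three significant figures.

Direct-runoff ordinates (Q − Q_b): 0.0, 1.0, 4.0, 7.0, 9.0, 13.0, 19.0, 26.0, 21.0, 17.0, 13.0, 11.0, 9.0, 0.0 cfs.
ΣQ_DR = 150.0 cfs.
With Δt = 1 h = 3600 s, V = ΣQ_DR · Δt = 150.0 × 3600 = 5.40 × 10^5 ft³ = 12.4 acre-ft.

V ≈ 12.4 acre-ft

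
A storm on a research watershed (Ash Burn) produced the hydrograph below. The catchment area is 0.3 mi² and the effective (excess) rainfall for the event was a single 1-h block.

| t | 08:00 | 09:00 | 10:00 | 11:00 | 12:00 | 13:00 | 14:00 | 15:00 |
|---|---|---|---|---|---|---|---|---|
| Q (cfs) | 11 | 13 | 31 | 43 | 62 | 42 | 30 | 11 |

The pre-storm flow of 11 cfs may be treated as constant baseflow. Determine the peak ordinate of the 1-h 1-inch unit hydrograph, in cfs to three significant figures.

U_p ≈ 63.7 cfs

Direct runoff: 0.0, 2.0, 20.0, 32.0, 51.0, 31.0, 19.0, 0.0 cfs; ΣQ_DR = 155.0 cfs, peak = 51.0 cfs.
Runoff depth d = ΣQ_DR·Δt / A = 155.0 × 3600 / (0.3 mi²) = 0.8006 in.
The 1-inch UH is the DRH scaled by (1 in)/d, so U_p = 51.0 × 1/0.8006 = 63.7 cfs.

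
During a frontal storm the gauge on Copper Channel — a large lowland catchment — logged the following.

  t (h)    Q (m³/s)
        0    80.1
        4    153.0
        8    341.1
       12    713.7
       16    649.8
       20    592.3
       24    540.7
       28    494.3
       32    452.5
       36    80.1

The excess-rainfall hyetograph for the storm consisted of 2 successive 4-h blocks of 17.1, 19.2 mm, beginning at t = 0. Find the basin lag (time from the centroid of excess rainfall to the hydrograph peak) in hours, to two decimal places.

t_L ≈ 7.88 h

Centroid of excess rainfall: t_c = Σ P_i·t̄_i / ΣP_i = 4.1157 h (block centres at 2, 6 h).
Hydrograph peak occurs at t = 12 h, so basin lag t_L = 12 − 4.1157 = 7.88 h.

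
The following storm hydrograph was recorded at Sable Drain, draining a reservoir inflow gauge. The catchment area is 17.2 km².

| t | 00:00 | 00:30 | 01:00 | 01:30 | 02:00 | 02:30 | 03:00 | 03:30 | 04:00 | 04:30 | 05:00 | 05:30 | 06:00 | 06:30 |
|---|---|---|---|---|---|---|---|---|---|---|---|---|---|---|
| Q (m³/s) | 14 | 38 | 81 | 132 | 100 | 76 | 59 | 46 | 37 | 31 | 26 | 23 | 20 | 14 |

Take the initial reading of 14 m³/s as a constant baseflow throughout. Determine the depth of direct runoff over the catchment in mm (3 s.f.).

d ≈ 52.4 mm

Direct runoff: 0.0, 24.0, 67.0, 118.0, 86.0, 62.0, 45.0, 32.0, 23.0, 17.0, 12.0, 9.0, 6.0, 0.0 m³/s; ΣQ_DR = 501.0 m³/s.
V = ΣQ_DR · Δt = 501.0 × 1800 s = 9.018 × 10^5 m³.
Over A = 17.2 km², depth = V / A = 52.4 mm.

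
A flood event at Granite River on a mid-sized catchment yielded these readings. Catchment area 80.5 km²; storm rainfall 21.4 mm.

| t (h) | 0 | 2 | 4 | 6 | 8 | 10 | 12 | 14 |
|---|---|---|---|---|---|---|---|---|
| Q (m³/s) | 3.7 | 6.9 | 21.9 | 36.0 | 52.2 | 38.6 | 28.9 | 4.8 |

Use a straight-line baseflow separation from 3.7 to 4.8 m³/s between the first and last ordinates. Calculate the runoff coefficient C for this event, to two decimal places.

ΣQ_DR = 159.0 m³/s; V = ΣQ_DR·Δt = 1.145 × 10^6 m³.
Runoff depth d = V / A = 14.22 mm.
C = d / P = 14.22 / 21.4 = 0.66.

C ≈ 0.66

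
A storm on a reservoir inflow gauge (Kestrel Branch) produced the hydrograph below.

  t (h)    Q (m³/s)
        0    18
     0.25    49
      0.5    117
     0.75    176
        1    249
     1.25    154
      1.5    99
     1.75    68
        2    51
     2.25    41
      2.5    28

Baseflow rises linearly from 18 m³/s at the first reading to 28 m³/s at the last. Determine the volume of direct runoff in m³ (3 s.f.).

V ≈ 7.17 × 10^5 m³

Direct-runoff ordinates (Q − Q_b): 0.00, 30.00, 97.00, 155.00, 227.00, 131.00, 75.00, 43.00, 25.00, 14.00, 0.00 m³/s.
ΣQ_DR = 797.0 m³/s.
With Δt = 0.25 h = 900 s, V = ΣQ_DR · Δt = 797.0 × 900 = 7.17 × 10^5 m³.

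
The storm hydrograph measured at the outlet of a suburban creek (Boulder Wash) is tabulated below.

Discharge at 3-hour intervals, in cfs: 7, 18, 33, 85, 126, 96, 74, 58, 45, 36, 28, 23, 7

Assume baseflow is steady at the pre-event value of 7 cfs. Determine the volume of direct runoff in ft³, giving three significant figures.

Direct-runoff ordinates (Q − Q_b): 0.0, 11.0, 26.0, 78.0, 119.0, 89.0, 67.0, 51.0, 38.0, 29.0, 21.0, 16.0, 0.0 cfs.
ΣQ_DR = 545.0 cfs.
With Δt = 3 h = 10800 s, V = ΣQ_DR · Δt = 545.0 × 10800 = 5.89 × 10^6 ft³.

V ≈ 5.89 × 10^6 ft³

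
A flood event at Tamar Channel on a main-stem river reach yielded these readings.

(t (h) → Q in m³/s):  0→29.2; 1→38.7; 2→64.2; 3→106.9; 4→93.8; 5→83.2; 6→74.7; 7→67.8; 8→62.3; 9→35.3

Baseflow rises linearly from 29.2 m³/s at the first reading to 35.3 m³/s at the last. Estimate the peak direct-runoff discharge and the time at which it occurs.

Q_p = 75.67 m³/s at t = 3 h

Subtracting baseflow gives direct-runoff ordinates: 0.00, 8.82, 33.64, 75.67, 61.89, 50.61, 41.43, 33.86, 27.68, 0.00 m³/s.
The maximum is 75.67 m³/s, occurring at the reading for t = 3 h.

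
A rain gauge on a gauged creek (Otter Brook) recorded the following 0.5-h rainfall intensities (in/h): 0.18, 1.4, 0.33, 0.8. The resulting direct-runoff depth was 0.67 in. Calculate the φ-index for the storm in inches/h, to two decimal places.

φ ≈ 0.43 in/h

Only the 2 blocks with intensity above φ contribute runoff: 1.4, 0.8 in/h.
Σ(I−φ)·Δt = d  ⇒  (1.4+0.8 − 2φ)·0.5 = 0.67
φ = (2.200 − 0.67/0.5) / 2 = 0.43 in/h.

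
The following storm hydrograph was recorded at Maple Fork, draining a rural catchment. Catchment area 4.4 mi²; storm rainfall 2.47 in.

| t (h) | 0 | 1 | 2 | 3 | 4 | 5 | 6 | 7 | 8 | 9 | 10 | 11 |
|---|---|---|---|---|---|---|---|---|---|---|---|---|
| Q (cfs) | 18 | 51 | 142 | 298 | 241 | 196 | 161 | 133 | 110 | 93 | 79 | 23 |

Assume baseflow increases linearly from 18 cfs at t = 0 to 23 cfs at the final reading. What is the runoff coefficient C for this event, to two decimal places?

C ≈ 0.19

ΣQ_DR = 1299 cfs; V = ΣQ_DR·Δt = 4.676 × 10^6 ft³.
Runoff depth d = V / A = 0.4575 in.
C = d / P = 0.4575 / 2.47 = 0.19.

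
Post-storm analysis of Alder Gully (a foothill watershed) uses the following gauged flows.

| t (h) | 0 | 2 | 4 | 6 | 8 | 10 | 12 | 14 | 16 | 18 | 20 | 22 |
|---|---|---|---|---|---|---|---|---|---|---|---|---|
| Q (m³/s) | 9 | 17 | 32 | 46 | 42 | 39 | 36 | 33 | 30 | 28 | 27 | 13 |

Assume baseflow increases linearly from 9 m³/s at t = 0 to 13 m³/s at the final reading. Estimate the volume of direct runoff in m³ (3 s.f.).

Direct-runoff ordinates (Q − Q_b): 0.00, 7.64, 22.27, 35.91, 31.55, 28.18, 24.82, 21.45, 18.09, 15.73, 14.36, 0.00 m³/s.
ΣQ_DR = 220.0 m³/s.
With Δt = 2 h = 7200 s, V = ΣQ_DR · Δt = 220.0 × 7200 = 1.58 × 10^6 m³.

V ≈ 1.58 × 10^6 m³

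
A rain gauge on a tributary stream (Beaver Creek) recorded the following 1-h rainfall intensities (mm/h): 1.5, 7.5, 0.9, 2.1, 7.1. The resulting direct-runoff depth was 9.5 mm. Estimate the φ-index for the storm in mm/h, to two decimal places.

Only the 2 blocks with intensity above φ contribute runoff: 7.5, 7.1 mm/h.
Σ(I−φ)·Δt = d  ⇒  (7.5+7.1 − 2φ)·1 = 9.5
φ = (14.60 − 9.5/1) / 2 = 2.55 mm/h.

φ ≈ 2.55 mm/h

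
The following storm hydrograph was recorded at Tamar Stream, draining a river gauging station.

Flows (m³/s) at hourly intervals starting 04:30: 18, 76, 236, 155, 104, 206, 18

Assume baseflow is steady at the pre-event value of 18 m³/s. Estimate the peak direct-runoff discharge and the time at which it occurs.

Subtracting baseflow gives direct-runoff ordinates: 0.0, 58.0, 218.0, 137.0, 86.0, 188.0, 0.0 m³/s.
The maximum is 218.0 m³/s, occurring at the reading for t = 06:30.

Q_p = 218.0 m³/s at t = 06:30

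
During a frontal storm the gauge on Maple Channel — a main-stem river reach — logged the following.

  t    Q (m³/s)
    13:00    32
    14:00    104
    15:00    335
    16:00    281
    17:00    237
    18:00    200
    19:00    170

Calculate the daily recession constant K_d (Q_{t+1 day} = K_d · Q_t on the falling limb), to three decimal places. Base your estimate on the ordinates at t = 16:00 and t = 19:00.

Between t = 16:00 and t = 19:00 the flow falls from 281 to 170 m³/s over 3×1 h = 3 h.
Per-interval ratio K = (170/281)^(1/3) = 0.8458; K_d = K^(24/1) = 0.018.

K_d ≈ 0.018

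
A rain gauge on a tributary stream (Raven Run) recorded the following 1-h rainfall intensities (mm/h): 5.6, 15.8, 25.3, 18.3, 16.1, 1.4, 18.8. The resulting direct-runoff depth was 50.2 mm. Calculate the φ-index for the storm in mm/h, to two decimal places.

φ ≈ 8.82 mm/h

Only the 5 blocks with intensity above φ contribute runoff: 15.8, 25.3, 18.3, 16.1, 18.8 mm/h.
Σ(I−φ)·Δt = d  ⇒  (15.8+25.3+18.3+16.1+18.8 − 5φ)·1 = 50.2
φ = (94.30 − 50.2/1) / 5 = 8.82 mm/h.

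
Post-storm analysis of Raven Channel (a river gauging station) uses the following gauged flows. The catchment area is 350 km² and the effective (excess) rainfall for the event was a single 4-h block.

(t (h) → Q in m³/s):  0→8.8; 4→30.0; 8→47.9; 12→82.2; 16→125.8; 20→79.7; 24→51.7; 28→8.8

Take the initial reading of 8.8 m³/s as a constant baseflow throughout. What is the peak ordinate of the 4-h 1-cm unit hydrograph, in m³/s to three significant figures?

U_p ≈ 78.0 m³/s

Direct runoff: 0.0, 21.2, 39.1, 73.4, 117.0, 70.9, 42.9, 0.0 m³/s; ΣQ_DR = 364.5 m³/s, peak = 117.0 m³/s.
Runoff depth d = ΣQ_DR·Δt / A = 364.5 × 14400 / (350 km²) = 15.00 mm.
The 1-cm UH is the DRH scaled by (10 mm)/d, so U_p = 117.0 × 10/15.00 = 78.0 m³/s.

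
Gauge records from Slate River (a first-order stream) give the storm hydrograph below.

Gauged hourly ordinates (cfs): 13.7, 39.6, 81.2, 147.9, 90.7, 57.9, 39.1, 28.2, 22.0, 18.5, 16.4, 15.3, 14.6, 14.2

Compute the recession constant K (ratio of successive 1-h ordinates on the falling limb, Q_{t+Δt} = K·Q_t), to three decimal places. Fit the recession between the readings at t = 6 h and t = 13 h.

K ≈ 0.865

Using the recession-limb readings at t = 6 h and t = 13 h: Q falls from 39.1 to 14.2 cfs over 7 intervals.
K = (Q₂/Q₁)^(1/7) = (14.2/39.1)^(1/7) = 0.865.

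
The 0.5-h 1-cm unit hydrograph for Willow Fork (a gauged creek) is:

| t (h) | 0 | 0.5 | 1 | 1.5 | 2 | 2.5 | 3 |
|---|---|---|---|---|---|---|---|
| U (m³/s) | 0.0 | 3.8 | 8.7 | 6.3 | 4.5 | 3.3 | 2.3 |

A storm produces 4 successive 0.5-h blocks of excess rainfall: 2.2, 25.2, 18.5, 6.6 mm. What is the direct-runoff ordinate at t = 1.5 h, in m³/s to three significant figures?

Q ≈ 30.3 m³/s

By discrete convolution, Q_j = Σ (P_i / 10 mm) · U_{j−i}.
At t = 1.5 h (j=3): Q = (2.2/10)·6.3 + (25.2/10)·8.7 + (18.5/10)·3.8 + (6.6/10)·0.0 = 30.3 m³/s.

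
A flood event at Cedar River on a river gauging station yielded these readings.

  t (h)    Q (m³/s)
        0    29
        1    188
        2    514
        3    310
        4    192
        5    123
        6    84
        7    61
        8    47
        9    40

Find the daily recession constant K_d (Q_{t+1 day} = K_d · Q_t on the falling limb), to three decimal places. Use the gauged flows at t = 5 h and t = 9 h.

K_d ≈ 0.001

Between t = 5 h and t = 9 h the flow falls from 123 to 40 m³/s over 4×1 h = 4 h.
Per-interval ratio K = (40/123)^(1/4) = 0.7552; K_d = K^(24/1) = 0.001.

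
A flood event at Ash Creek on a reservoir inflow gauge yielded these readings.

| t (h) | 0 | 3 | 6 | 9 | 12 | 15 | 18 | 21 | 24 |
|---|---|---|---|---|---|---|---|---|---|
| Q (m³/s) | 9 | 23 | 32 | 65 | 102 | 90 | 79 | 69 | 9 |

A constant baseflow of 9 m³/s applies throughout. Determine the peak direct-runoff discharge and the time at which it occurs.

Subtracting baseflow gives direct-runoff ordinates: 0.0, 14.0, 23.0, 56.0, 93.0, 81.0, 70.0, 60.0, 0.0 m³/s.
The maximum is 93.0 m³/s, occurring at the reading for t = 12 h.

Q_p = 93.0 m³/s at t = 12 h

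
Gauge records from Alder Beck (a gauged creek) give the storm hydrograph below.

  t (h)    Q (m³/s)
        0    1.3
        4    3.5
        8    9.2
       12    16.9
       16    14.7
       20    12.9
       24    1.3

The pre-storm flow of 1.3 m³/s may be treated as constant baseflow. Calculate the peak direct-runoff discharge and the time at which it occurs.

Q_p = 15.6 m³/s at t = 12 h

Subtracting baseflow gives direct-runoff ordinates: 0.0, 2.2, 7.9, 15.6, 13.4, 11.6, 0.0 m³/s.
The maximum is 15.6 m³/s, occurring at the reading for t = 12 h.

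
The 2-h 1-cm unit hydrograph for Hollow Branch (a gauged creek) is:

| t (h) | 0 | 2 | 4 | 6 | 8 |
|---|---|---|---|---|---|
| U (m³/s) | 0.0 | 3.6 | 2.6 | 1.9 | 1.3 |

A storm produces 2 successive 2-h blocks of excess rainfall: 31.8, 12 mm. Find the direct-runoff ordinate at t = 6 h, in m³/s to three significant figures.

Q ≈ 9.16 m³/s

By discrete convolution, Q_j = Σ (P_i / 10 mm) · U_{j−i}.
At t = 6 h (j=3): Q = (31.8/10)·1.9 + (12/10)·2.6 = 9.16 m³/s.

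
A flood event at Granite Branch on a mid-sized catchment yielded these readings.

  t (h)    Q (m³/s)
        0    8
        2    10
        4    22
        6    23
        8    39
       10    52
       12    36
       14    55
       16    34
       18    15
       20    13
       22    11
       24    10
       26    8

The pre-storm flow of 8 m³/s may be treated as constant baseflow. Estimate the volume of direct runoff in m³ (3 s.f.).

V ≈ 1.61 × 10^6 m³

Direct-runoff ordinates (Q − Q_b): 0.0, 2.0, 14.0, 15.0, 31.0, 44.0, 28.0, 47.0, 26.0, 7.0, 5.0, 3.0, 2.0, 0.0 m³/s.
ΣQ_DR = 224.0 m³/s.
With Δt = 2 h = 7200 s, V = ΣQ_DR · Δt = 224.0 × 7200 = 1.61 × 10^6 m³.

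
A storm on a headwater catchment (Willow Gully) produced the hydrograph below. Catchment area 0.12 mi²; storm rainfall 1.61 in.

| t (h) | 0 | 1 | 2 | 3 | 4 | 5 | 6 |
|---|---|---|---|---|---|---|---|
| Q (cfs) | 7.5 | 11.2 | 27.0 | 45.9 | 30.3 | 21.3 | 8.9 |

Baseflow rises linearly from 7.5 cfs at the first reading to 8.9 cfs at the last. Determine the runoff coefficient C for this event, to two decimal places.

C ≈ 0.76

ΣQ_DR = 94.70 cfs; V = ΣQ_DR·Δt = 3.409 × 10^5 ft³.
Runoff depth d = V / A = 1.223 in.
C = d / P = 1.223 / 1.61 = 0.76.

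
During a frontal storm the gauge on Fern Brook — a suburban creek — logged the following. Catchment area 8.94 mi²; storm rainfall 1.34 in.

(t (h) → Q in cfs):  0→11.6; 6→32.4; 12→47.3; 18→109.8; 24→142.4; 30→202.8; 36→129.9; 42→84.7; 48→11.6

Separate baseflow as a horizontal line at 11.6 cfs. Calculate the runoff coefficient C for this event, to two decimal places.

C ≈ 0.52

ΣQ_DR = 668.1 cfs; V = ΣQ_DR·Δt = 1.443 × 10^7 ft³.
Runoff depth d = V / A = 0.6948 in.
C = d / P = 0.6948 / 1.34 = 0.52.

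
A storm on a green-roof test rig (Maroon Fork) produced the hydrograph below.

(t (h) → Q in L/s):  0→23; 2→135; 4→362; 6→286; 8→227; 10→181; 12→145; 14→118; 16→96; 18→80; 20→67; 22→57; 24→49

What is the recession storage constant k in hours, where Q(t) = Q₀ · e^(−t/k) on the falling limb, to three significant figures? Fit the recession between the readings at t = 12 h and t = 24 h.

k ≈ 11.1 h

On the falling limb, Q drops from 145 to 49 L/s between t = 12 h and t = 24 h (Δt = 12 h).
k = −Δt / ln(Q₂/Q₁) = −12 / ln(49/145) = 11.1 h.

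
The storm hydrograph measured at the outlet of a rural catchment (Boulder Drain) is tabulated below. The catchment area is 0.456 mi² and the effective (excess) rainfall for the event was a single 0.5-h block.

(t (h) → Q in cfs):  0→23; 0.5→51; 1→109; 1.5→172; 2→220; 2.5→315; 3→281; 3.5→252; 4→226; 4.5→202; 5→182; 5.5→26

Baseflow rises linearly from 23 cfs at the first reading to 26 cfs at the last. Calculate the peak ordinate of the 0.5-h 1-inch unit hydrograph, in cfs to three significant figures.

Direct runoff: 0.00, 27.73, 85.45, 148.18, 195.91, 290.64, 256.36, 227.09, 200.82, 176.55, 156.27, 0.00 cfs; ΣQ_DR = 1765 cfs, peak = 290.64 cfs.
Runoff depth d = ΣQ_DR·Δt / A = 1765 × 1800 / (0.456 mi²) = 2.999 in.
The 1-inch UH is the DRH scaled by (1 in)/d, so U_p = 290.64 × 1/2.999 = 96.9 cfs.

U_p ≈ 96.9 cfs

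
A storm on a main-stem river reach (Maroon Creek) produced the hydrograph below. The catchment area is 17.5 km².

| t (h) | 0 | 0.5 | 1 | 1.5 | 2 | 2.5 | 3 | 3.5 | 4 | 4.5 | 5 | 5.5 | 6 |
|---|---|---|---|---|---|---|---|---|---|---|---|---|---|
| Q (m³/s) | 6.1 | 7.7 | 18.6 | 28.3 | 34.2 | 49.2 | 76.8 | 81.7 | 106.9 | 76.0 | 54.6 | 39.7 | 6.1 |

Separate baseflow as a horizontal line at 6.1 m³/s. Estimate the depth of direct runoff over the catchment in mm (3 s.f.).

d ≈ 52.1 mm

Direct runoff: 0.0, 1.6, 12.5, 22.2, 28.1, 43.1, 70.7, 75.6, 100.8, 69.9, 48.5, 33.6, 0.0 m³/s; ΣQ_DR = 506.6 m³/s.
V = ΣQ_DR · Δt = 506.6 × 1800 s = 9.119 × 10^5 m³.
Over A = 17.5 km², depth = V / A = 52.1 mm.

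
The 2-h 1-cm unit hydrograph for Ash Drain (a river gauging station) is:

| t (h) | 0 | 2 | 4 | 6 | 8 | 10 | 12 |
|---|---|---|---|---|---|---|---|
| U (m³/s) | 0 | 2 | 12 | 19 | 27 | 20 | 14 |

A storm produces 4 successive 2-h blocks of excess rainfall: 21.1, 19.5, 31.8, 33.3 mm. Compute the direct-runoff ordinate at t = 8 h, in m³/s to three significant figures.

Q ≈ 139 m³/s

By discrete convolution, Q_j = Σ (P_i / 10 mm) · U_{j−i}.
At t = 8 h (j=4): Q = (21.1/10)·27 + (19.5/10)·19 + (31.8/10)·12 + (33.3/10)·2 = 139 m³/s.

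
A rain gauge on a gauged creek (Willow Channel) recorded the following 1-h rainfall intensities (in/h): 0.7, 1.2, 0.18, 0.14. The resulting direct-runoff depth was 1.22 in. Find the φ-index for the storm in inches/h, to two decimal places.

Only the 2 blocks with intensity above φ contribute runoff: 0.7, 1.2 in/h.
Σ(I−φ)·Δt = d  ⇒  (0.7+1.2 − 2φ)·1 = 1.22
φ = (1.900 − 1.22/1) / 2 = 0.34 in/h.

φ ≈ 0.34 in/h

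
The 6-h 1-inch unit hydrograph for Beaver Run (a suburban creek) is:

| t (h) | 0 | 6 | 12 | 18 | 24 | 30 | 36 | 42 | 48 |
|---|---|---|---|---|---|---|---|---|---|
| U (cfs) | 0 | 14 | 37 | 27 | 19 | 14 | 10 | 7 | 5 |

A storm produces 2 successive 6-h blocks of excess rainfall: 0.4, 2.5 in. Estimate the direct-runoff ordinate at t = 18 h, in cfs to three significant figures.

Q ≈ 103 cfs

By discrete convolution, Q_j = Σ (P_i / 1 in) · U_{j−i}.
At t = 18 h (j=3): Q = (0.4/1)·27 + (2.5/1)·37 = 103 cfs.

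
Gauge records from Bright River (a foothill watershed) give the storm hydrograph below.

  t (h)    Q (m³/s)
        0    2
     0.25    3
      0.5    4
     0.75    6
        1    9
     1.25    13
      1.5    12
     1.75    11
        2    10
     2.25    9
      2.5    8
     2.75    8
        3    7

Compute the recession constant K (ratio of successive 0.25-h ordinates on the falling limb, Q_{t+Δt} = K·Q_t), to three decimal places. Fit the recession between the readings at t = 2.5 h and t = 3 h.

K ≈ 0.935

Using the recession-limb readings at t = 2.5 h and t = 3 h: Q falls from 8 to 7 m³/s over 2 intervals.
K = (Q₂/Q₁)^(1/2) = (7/8)^(1/2) = 0.935.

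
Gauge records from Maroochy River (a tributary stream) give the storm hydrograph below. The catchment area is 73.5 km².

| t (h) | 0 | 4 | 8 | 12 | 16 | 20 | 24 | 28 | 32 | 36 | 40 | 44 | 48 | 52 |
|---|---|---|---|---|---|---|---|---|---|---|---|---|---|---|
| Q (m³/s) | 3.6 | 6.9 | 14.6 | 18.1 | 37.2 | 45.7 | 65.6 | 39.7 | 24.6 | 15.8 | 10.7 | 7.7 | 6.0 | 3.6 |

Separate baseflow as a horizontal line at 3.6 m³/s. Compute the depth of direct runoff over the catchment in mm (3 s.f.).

d ≈ 48.9 mm

Direct runoff: 0.0, 3.3, 11.0, 14.5, 33.6, 42.1, 62.0, 36.1, 21.0, 12.2, 7.1, 4.1, 2.4, 0.0 m³/s; ΣQ_DR = 249.4 m³/s.
V = ΣQ_DR · Δt = 249.4 × 14400 s = 3.591 × 10^6 m³.
Over A = 73.5 km², depth = V / A = 48.9 mm.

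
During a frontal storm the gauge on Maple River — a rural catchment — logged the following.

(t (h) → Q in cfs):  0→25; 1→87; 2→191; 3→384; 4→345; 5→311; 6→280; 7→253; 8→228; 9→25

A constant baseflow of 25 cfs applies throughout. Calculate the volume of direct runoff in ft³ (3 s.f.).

V ≈ 6.76 × 10^6 ft³

Direct-runoff ordinates (Q − Q_b): 0.0, 62.0, 166.0, 359.0, 320.0, 286.0, 255.0, 228.0, 203.0, 0.0 cfs.
ΣQ_DR = 1879 cfs.
With Δt = 1 h = 3600 s, V = ΣQ_DR · Δt = 1879 × 3600 = 6.76 × 10^6 ft³.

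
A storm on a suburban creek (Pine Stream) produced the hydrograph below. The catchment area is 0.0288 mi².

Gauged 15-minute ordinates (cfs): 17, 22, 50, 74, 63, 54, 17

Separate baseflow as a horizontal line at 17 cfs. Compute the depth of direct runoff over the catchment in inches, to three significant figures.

d ≈ 2.39 in

Direct runoff: 0.0, 5.0, 33.0, 57.0, 46.0, 37.0, 0.0 cfs; ΣQ_DR = 178.0 cfs.
V = ΣQ_DR · Δt = 178.0 × 900 s = 1.602 × 10^5 ft³.
Over A = 0.0288 mi², depth = V / A = 2.39 in.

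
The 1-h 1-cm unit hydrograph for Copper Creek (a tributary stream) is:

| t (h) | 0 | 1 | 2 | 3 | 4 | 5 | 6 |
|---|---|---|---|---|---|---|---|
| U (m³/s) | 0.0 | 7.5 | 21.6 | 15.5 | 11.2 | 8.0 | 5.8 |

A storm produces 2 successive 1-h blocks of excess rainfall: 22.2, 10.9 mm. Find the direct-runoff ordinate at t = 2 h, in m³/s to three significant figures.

By discrete convolution, Q_j = Σ (P_i / 10 mm) · U_{j−i}.
At t = 2 h (j=2): Q = (22.2/10)·21.6 + (10.9/10)·7.5 = 56.1 m³/s.

Q ≈ 56.1 m³/s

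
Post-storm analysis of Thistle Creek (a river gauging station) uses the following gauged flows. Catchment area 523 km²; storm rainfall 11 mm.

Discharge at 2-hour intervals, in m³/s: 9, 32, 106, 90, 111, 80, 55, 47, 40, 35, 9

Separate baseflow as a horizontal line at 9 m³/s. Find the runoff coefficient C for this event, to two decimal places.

ΣQ_DR = 515.0 m³/s; V = ΣQ_DR·Δt = 3.708 × 10^6 m³.
Runoff depth d = V / A = 7.090 mm.
C = d / P = 7.090 / 11 = 0.64.

C ≈ 0.64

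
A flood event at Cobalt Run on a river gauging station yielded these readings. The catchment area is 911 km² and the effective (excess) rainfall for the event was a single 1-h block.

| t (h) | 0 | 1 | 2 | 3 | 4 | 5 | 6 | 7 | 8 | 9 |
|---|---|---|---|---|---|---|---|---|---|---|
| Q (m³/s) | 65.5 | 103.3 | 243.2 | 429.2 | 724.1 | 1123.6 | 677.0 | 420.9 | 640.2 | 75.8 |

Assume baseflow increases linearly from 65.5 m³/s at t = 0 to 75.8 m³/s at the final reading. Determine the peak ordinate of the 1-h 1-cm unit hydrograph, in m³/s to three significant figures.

U_p ≈ 701 m³/s

Direct runoff: 0.00, 36.66, 175.41, 360.27, 654.02, 1052.38, 604.63, 347.39, 565.54, 0.00 m³/s; ΣQ_DR = 3796 m³/s, peak = 1052.38 m³/s.
Runoff depth d = ΣQ_DR·Δt / A = 3796 × 3600 / (911 km²) = 15.00 mm.
The 1-cm UH is the DRH scaled by (10 mm)/d, so U_p = 1052.38 × 10/15.00 = 701 m³/s.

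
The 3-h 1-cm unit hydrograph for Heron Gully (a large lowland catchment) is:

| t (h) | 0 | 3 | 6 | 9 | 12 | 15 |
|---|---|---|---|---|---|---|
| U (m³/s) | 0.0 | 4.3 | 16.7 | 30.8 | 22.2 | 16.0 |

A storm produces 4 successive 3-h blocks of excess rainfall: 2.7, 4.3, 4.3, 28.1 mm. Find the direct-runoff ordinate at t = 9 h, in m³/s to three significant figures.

By discrete convolution, Q_j = Σ (P_i / 10 mm) · U_{j−i}.
At t = 9 h (j=3): Q = (2.7/10)·30.8 + (4.3/10)·16.7 + (4.3/10)·4.3 + (28.1/10)·0.0 = 17.3 m³/s.

Q ≈ 17.3 m³/s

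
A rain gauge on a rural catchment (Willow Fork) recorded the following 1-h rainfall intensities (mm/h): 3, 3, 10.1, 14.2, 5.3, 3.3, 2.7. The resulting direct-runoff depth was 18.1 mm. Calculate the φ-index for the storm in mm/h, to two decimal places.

Only the 3 blocks with intensity above φ contribute runoff: 10.1, 14.2, 5.3 mm/h.
Σ(I−φ)·Δt = d  ⇒  (10.1+14.2+5.3 − 3φ)·1 = 18.1
φ = (29.60 − 18.1/1) / 3 = 3.83 mm/h.

φ ≈ 3.83 mm/h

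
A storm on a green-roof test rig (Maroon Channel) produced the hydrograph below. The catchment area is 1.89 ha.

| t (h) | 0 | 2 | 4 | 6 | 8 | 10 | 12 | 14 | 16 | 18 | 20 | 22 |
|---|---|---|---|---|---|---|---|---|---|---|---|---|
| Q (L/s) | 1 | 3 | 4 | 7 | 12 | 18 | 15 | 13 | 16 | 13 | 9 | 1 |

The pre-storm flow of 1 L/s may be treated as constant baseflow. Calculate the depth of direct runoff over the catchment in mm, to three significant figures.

d ≈ 38.1 mm

Direct runoff: 0.0, 2.0, 3.0, 6.0, 11.0, 17.0, 14.0, 12.0, 15.0, 12.0, 8.0, 0.0 L/s; ΣQ_DR = 100.0 L/s.
V = ΣQ_DR · Δt = 100.0 × 7200 s = 7.200 × 10^5 L.
Over A = 1.89 ha, depth = V / A = 38.1 mm.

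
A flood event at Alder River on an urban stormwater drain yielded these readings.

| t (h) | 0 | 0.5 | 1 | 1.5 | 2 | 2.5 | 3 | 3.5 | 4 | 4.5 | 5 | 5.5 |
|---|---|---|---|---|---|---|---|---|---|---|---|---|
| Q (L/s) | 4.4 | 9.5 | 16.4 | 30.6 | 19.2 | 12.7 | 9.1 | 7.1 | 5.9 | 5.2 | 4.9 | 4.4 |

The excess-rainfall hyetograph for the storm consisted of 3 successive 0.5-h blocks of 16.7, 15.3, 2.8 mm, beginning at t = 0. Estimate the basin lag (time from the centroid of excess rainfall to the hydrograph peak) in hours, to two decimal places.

Centroid of excess rainfall: t_c = Σ P_i·t̄_i / ΣP_i = 0.5503 h (block centres at 0.25, 0.75, 1.25 h).
Hydrograph peak occurs at t = 1.5 h, so basin lag t_L = 1.5 − 0.5503 = 0.95 h.

t_L ≈ 0.95 h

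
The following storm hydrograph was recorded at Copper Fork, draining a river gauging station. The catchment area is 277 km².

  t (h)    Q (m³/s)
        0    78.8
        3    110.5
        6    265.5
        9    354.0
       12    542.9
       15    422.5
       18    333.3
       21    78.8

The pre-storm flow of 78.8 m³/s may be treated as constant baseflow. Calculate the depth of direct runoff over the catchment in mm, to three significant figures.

Direct runoff: 0.0, 31.7, 186.7, 275.2, 464.1, 343.7, 254.5, 0.0 m³/s; ΣQ_DR = 1556 m³/s.
V = ΣQ_DR · Δt = 1556 × 10800 s = 1.680 × 10^7 m³.
Over A = 277 km², depth = V / A = 60.7 mm.

d ≈ 60.7 mm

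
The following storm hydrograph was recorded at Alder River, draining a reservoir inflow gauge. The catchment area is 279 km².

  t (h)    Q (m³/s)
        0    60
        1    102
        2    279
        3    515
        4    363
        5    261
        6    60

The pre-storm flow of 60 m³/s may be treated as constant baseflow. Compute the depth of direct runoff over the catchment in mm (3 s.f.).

Direct runoff: 0.0, 42.0, 219.0, 455.0, 303.0, 201.0, 0.0 m³/s; ΣQ_DR = 1220 m³/s.
V = ΣQ_DR · Δt = 1220 × 3600 s = 4.392 × 10^6 m³.
Over A = 279 km², depth = V / A = 15.7 mm.

d ≈ 15.7 mm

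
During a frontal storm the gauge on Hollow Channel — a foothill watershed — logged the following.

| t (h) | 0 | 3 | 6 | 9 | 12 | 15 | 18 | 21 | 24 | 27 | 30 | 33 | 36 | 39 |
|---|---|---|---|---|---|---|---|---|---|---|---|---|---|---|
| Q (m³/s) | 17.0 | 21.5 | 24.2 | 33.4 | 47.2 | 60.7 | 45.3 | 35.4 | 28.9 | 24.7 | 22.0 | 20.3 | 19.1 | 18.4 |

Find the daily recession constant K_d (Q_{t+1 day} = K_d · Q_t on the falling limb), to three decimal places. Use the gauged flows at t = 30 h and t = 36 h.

Between t = 30 h and t = 36 h the flow falls from 22.0 to 19.1 m³/s over 2×3 h = 6 h.
Per-interval ratio K = (19.1/22.0)^(1/2) = 0.9318; K_d = K^(24/3) = 0.568.

K_d ≈ 0.568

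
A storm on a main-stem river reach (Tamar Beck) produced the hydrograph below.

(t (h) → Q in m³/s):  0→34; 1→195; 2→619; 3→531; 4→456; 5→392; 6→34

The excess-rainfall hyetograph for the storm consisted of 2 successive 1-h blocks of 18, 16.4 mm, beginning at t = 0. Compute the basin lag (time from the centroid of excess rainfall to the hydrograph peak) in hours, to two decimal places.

Centroid of excess rainfall: t_c = Σ P_i·t̄_i / ΣP_i = 0.9767 h (block centres at 0.5, 1.5 h).
Hydrograph peak occurs at t = 2 h, so basin lag t_L = 2 − 0.9767 = 1.02 h.

t_L ≈ 1.02 h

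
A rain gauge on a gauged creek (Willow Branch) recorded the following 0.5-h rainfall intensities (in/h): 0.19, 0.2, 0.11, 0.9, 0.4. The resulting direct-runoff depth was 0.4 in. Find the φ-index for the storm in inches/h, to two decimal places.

Only the 2 blocks with intensity above φ contribute runoff: 0.9, 0.4 in/h.
Σ(I−φ)·Δt = d  ⇒  (0.9+0.4 − 2φ)·0.5 = 0.4
φ = (1.300 − 0.4/0.5) / 2 = 0.25 in/h.

φ ≈ 0.25 in/h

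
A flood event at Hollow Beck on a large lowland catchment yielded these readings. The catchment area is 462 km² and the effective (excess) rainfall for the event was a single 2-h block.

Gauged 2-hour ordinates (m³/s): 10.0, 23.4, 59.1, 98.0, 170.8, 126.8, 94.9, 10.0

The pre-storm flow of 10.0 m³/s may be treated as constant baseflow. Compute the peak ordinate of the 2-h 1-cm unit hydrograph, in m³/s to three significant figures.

Direct runoff: 0.0, 13.4, 49.1, 88.0, 160.8, 116.8, 84.9, 0.0 m³/s; ΣQ_DR = 513.0 m³/s, peak = 160.8 m³/s.
Runoff depth d = ΣQ_DR·Δt / A = 513.0 × 7200 / (462 km²) = 7.995 mm.
The 1-cm UH is the DRH scaled by (10 mm)/d, so U_p = 160.8 × 10/7.995 = 201 m³/s.

U_p ≈ 201 m³/s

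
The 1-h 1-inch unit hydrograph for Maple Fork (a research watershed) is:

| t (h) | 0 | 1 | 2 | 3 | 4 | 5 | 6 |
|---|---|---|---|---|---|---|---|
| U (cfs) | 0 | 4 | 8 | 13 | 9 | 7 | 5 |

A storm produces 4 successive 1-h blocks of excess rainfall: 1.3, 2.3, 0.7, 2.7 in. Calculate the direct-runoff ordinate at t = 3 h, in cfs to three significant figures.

By discrete convolution, Q_j = Σ (P_i / 1 in) · U_{j−i}.
At t = 3 h (j=3): Q = (1.3/1)·13 + (2.3/1)·8 + (0.7/1)·4 + (2.7/1)·0 = 38.1 cfs.

Q ≈ 38.1 cfs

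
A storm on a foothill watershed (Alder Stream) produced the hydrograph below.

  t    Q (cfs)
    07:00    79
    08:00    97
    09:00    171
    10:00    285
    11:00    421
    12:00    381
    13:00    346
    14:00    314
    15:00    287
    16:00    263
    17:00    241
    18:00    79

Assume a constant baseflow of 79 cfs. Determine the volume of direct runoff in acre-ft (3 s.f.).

V ≈ 167 acre-ft

Direct-runoff ordinates (Q − Q_b): 0.0, 18.0, 92.0, 206.0, 342.0, 302.0, 267.0, 235.0, 208.0, 184.0, 162.0, 0.0 cfs.
ΣQ_DR = 2016 cfs.
With Δt = 1 h = 3600 s, V = ΣQ_DR · Δt = 2016 × 3600 = 7.26 × 10^6 ft³ = 167 acre-ft.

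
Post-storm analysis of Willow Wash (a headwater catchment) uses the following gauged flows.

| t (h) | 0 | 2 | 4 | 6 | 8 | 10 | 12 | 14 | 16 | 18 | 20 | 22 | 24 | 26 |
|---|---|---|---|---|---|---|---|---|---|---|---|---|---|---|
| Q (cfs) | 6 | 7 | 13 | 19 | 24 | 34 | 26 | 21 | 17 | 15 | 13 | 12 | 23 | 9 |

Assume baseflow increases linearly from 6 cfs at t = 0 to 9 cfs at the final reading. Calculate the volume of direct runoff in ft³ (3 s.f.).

Direct-runoff ordinates (Q − Q_b): 0.00, 0.77, 6.54, 12.31, 17.08, 26.85, 18.62, 13.38, 9.15, 6.92, 4.69, 3.46, 14.23, 0.00 cfs.
ΣQ_DR = 134.0 cfs.
With Δt = 2 h = 7200 s, V = ΣQ_DR · Δt = 134.0 × 7200 = 9.65 × 10^5 ft³.

V ≈ 9.65 × 10^5 ft³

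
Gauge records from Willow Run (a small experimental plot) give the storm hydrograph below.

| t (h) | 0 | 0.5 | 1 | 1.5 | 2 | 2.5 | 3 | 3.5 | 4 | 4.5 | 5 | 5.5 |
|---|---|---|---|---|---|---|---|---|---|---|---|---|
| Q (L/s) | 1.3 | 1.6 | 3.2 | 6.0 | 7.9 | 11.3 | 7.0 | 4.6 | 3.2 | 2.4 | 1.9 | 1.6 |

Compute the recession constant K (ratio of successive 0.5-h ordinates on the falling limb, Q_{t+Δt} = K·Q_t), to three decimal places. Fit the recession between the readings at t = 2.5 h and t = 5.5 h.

Using the recession-limb readings at t = 2.5 h and t = 5.5 h: Q falls from 11.3 to 1.6 L/s over 6 intervals.
K = (Q₂/Q₁)^(1/6) = (1.6/11.3)^(1/6) = 0.722.

K ≈ 0.722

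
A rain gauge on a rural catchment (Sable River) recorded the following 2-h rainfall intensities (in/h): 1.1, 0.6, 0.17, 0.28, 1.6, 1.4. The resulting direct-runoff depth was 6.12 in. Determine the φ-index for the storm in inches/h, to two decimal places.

φ ≈ 0.41 in/h

Only the 4 blocks with intensity above φ contribute runoff: 1.1, 0.6, 1.6, 1.4 in/h.
Σ(I−φ)·Δt = d  ⇒  (1.1+0.6+1.6+1.4 − 4φ)·2 = 6.12
φ = (4.700 − 6.12/2) / 4 = 0.41 in/h.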